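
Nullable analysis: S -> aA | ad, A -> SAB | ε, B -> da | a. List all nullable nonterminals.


A nonterminal is nullable iff some alternative derives ε (directly, or every symbol in it is nullable)
Nullable: {A}


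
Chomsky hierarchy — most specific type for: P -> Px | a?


Left-linear: every RHS is a terminal or one nonterminal followed by a terminal
Classification: Type 3 (Regular)


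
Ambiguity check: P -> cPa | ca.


balanced c^n…a^n: each string has a unique parse
Unambiguous


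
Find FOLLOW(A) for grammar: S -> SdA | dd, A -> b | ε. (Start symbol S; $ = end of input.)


$ ∈ FOLLOW(S). For each A -> αBβ: add FIRST(β)\{ε} to FOLLOW(B); if β nullable, add FOLLOW(A).
FOLLOW(A) = {$, d}


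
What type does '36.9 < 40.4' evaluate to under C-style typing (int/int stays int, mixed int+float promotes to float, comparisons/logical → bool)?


Operand types: float < float
Rule: comparison yields bool
Result type: bool


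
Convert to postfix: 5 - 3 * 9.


* has higher precedence, evaluate 3*9 first
Postfix: 5 3 9 * -


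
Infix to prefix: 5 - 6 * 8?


'*' binds tighter: tree is (- 5 (* 6 8))
Prefix: - 5 * 6 8


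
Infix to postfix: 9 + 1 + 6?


Left to right (same or higher precedence on left)
Postfix: 9 1 + 6 +


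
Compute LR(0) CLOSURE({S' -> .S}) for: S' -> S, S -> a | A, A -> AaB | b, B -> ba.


Start: S' -> .S
For each item with dot before a nonterminal B, add B -> .γ for every B-production
Closure: [S' -> .S, S -> .a, S -> .A, A -> .AaB, A -> .b]


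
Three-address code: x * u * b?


Break into single-operator statements:
t1 = x * u
t2 = t1 * b


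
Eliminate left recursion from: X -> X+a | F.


Left-recursive alternatives: X+a; non-recursive: F
Introduce X': X -> FX', X' -> +aX' | ε


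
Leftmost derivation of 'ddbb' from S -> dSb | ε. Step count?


Derivation: S => dSb => ddSbb => ddbb
Steps: 3


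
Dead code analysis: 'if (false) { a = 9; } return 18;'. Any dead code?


condition is constant false, so the whole block is unreachable
Dead: 'if (false) { a = 9; }'


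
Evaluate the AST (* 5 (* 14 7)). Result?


Evaluate inner: (* 14 7) = 98
Evaluate root: (* 5 98) = 490
Result: 490


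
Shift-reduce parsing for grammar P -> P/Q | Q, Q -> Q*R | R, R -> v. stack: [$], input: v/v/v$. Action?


no handle on stack; shift 'v'
Action: shift


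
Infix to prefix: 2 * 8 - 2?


left-to-right (same/higher precedence on left): tree is (- (* 2 8) 2)
Prefix: - * 2 8 2


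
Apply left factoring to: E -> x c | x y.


Common prefix: 'x'
Factored: E -> x E', E' -> c | y


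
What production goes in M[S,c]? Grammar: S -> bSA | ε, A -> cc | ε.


For [S, c]: ε is nullable and 'c' ∈ FOLLOW(S)
Entry: S -> ε


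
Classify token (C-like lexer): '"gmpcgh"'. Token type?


Pattern: double-quoted sequence
Type: STRING_LITERAL


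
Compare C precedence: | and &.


'&' is bitwise AND (level 5); '|' is bitwise OR (level 3)
Higher level binds tighter
'&' has higher precedence than '|'


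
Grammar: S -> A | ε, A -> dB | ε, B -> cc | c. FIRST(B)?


Per alternative of B: FIRST(cc) = {c}; FIRST(c) = {c}
FIRST(B) = {c}


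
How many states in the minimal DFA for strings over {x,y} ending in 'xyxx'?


Track the longest suffix of input matching a prefix of 'xyxx': 5 classes (prefixes of length 0..4)
Minimal DFA: 5 states


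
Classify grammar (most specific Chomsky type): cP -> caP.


LHS has context (more than one symbol) and |LHS| ≤ |RHS|
Classification: Type 1 (Context-Sensitive)


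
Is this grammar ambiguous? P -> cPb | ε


balanced c^n…b^n: each string has a unique parse
Unambiguous


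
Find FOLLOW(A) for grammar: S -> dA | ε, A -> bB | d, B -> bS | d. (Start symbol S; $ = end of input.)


$ ∈ FOLLOW(S). For each A -> αBβ: add FIRST(β)\{ε} to FOLLOW(B); if β nullable, add FOLLOW(A).
FOLLOW(A) = {$}


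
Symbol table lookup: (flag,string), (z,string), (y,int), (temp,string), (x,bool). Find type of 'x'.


Lookup 'x' → type bool


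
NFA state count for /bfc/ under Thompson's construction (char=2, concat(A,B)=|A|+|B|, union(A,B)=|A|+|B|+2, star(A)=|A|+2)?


Syntax tree has 3 char leaf(s), 0 union(s), 0 star(s)
chars contribute 3×2 = 6; each union adds +2; each star adds +2
Total: 6 + 0 + 0 = 6 states


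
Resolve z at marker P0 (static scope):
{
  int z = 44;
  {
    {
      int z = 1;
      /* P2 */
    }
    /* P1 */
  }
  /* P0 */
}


z declared in the same block as P0
z = 44


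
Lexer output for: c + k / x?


Scan left to right, longest-match per lexeme
Tokens: ID(c), OP(+), ID(k), OP(/), ID(x)


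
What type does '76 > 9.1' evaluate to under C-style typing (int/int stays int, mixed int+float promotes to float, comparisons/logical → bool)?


Operand types: int > float
Rule: comparison yields bool
Result type: bool


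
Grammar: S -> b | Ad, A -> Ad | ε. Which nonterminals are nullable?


A nonterminal is nullable iff some alternative derives ε (directly, or every symbol in it is nullable)
Nullable: {A}


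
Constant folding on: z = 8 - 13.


8 - 13 = -5 at compile time
Optimized: z = -5


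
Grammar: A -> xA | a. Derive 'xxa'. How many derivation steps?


Derivation: A => xA => xxA => xxa
Steps: 3


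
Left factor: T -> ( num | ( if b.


Common prefix: '('
Factored: T -> ( T', T' -> num | if b


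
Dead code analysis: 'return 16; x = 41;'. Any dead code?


statement follows a return and is unreachable
Dead: 'x = 41'


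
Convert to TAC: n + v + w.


Break into single-operator statements:
t1 = n + v
t2 = t1 + w


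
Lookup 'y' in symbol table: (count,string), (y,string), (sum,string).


Lookup 'y' → type string


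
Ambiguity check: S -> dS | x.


right-linear, alternatives start with distinct terminals 'd' vs 'x': unique leftmost derivation
Unambiguous


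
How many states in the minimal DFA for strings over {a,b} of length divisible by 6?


Track length mod 6: states 0..5, accept at 0
Minimal DFA: 6 states


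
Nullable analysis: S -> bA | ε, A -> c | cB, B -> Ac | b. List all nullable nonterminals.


A nonterminal is nullable iff some alternative derives ε (directly, or every symbol in it is nullable)
Nullable: {S}


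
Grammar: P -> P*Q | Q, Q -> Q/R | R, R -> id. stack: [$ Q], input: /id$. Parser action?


shift '/' to continue Q -> Q/R
Action: shift


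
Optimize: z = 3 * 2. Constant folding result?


3 * 2 = 6 at compile time
Optimized: z = 6


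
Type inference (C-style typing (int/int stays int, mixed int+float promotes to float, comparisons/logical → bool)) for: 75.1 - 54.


Operand types: float - int
Rule: mixed int/float promotes to float; int/int stays int
Result type: float


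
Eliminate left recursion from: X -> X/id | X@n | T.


Left-recursive alternatives: X/id, X@n; non-recursive: T
Introduce X': X -> TX', X' -> /idX' | @nX' | ε


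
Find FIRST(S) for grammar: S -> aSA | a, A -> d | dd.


Per alternative of S: FIRST(aSA) = {a}; FIRST(a) = {a}
FIRST(S) = {a}


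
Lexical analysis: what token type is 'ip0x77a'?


Pattern: letter/underscore followed by alphanumerics, not a keyword
Type: IDENTIFIER


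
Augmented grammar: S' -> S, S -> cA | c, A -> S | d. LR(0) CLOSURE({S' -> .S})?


Start: S' -> .S
For each item with dot before a nonterminal B, add B -> .γ for every B-production
Closure: [S' -> .S, S -> .cA, S -> .c]


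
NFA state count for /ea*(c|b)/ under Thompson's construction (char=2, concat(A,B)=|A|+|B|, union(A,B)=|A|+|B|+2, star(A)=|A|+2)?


Syntax tree has 4 char leaf(s), 1 union(s), 1 star(s)
chars contribute 4×2 = 8; each union adds +2; each star adds +2
Total: 8 + 2 + 2 = 12 states


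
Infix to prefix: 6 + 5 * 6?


'*' binds tighter: tree is (+ 6 (* 5 6))
Prefix: + 6 * 5 6


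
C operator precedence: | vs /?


'/' is multiplicative (level 10); '|' is bitwise OR (level 3)
Higher level binds tighter
'/' has higher precedence than '|'


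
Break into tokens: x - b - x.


Scan left to right, longest-match per lexeme
Tokens: ID(x), OP(-), ID(b), OP(-), ID(x)


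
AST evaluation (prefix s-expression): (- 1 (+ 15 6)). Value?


Evaluate inner: (+ 15 6) = 21
Evaluate root: (- 1 21) = -20
Result: -20


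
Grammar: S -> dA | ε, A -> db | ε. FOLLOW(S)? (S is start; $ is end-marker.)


$ ∈ FOLLOW(S). For each A -> αBβ: add FIRST(β)\{ε} to FOLLOW(B); if β nullable, add FOLLOW(A).
FOLLOW(S) = {$}


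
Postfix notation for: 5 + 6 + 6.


Left to right (same or higher precedence on left)
Postfix: 5 6 + 6 +


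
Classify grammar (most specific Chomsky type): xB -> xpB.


LHS has context (more than one symbol) and |LHS| ≤ |RHS|
Classification: Type 1 (Context-Sensitive)


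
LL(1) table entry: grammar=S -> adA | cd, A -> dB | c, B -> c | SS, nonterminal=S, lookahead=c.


For [S, c]: 'c' ∈ FIRST(cd)
Entry: S -> cd


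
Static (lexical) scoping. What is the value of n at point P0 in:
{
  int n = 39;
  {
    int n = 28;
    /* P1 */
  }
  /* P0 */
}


n declared in the same block as P0
n = 39


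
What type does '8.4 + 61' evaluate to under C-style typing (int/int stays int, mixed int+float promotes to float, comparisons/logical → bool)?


Operand types: float + int
Rule: mixed int/float promotes to float; int/int stays int
Result type: float


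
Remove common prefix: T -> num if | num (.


Common prefix: 'num'
Factored: T -> num T', T' -> if | (


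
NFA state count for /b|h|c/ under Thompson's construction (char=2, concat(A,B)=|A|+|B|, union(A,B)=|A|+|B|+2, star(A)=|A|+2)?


Syntax tree has 3 char leaf(s), 2 union(s), 0 star(s)
chars contribute 3×2 = 6; each union adds +2; each star adds +2
Total: 6 + 4 + 0 = 10 states


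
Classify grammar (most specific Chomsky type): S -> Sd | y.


Left-linear: every RHS is a terminal or one nonterminal followed by a terminal
Classification: Type 3 (Regular)


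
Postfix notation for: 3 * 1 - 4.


Left to right (same or higher precedence on left)
Postfix: 3 1 * 4 -


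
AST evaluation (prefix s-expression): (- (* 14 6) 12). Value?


Evaluate inner: (* 14 6) = 84
Evaluate root: (- 84 12) = 72
Result: 72


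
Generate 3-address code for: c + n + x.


Break into single-operator statements:
t1 = c + n
t2 = t1 + x


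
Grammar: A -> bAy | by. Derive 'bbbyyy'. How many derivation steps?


Derivation: A => bAy => bbAyy => bbbyyy
Steps: 3


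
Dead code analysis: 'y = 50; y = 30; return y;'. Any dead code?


first assignment to y is overwritten before any read
Dead: 'y = 50'


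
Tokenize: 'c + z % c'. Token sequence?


Scan left to right, longest-match per lexeme
Tokens: ID(c), OP(+), ID(z), OP(%), ID(c)


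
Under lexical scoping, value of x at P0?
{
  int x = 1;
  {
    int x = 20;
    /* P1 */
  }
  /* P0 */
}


x declared in the same block as P0
x = 1


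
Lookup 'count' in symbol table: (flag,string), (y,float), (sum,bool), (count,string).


Lookup 'count' → type string


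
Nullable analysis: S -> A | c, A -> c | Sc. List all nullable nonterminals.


A nonterminal is nullable iff some alternative derives ε (directly, or every symbol in it is nullable)
Nullable: {}


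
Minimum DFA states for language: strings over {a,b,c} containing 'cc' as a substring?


KMP-style automaton: 2 progress states + 1 absorbing accept = 3
Minimal DFA: 3 states


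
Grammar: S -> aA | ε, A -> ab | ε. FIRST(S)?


Per alternative of S: FIRST(aA) = {a}; FIRST(ε) = {ε}
FIRST(S) = {a, ε}


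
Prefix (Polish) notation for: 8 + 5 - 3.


left-to-right (same/higher precedence on left): tree is (- (+ 8 5) 3)
Prefix: - + 8 5 3


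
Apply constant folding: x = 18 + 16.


18 + 16 = 34 at compile time
Optimized: x = 34


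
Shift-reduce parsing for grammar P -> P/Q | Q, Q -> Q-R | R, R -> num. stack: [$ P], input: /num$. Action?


shift '/' to continue P -> P/Q
Action: shift


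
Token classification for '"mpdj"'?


Pattern: double-quoted sequence
Type: STRING_LITERAL


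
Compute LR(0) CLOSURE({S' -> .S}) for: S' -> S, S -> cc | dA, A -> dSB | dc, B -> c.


Start: S' -> .S
For each item with dot before a nonterminal B, add B -> .γ for every B-production
Closure: [S' -> .S, S -> .cc, S -> .dA]


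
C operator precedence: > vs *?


'*' is multiplicative (level 10); '>' is relational (level 7)
Higher level binds tighter
'*' has higher precedence than '>'


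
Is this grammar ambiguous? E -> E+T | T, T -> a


precedence layered via separate nonterminal T: deterministic
Unambiguous


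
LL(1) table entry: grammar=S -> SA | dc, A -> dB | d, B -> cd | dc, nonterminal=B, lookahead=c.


For [B, c]: 'c' ∈ FIRST(cd)
Entry: B -> cd


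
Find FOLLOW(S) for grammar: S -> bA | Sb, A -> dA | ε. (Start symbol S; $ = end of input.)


$ ∈ FOLLOW(S). For each A -> αBβ: add FIRST(β)\{ε} to FOLLOW(B); if β nullable, add FOLLOW(A).
FOLLOW(S) = {$, b}


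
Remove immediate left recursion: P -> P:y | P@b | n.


Left-recursive alternatives: P:y, P@b; non-recursive: n
Introduce P': P -> nP', P' -> :yP' | @bP' | ε


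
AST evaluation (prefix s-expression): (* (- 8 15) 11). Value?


Evaluate inner: (- 8 15) = -7
Evaluate root: (* -7 11) = -77
Result: -77


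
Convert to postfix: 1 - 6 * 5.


* has higher precedence, evaluate 6*5 first
Postfix: 1 6 5 * -


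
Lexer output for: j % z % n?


Scan left to right, longest-match per lexeme
Tokens: ID(j), OP(%), ID(z), OP(%), ID(n)


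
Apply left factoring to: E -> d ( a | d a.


Common prefix: 'd'
Factored: E -> d E', E' -> ( a | a


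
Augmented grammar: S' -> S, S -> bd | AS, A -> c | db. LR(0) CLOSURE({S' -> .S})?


Start: S' -> .S
For each item with dot before a nonterminal B, add B -> .γ for every B-production
Closure: [S' -> .S, S -> .bd, S -> .AS, A -> .c, A -> .db]


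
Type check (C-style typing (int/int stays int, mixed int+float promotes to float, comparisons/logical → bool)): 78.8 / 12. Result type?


Operand types: float / int
Rule: mixed int/float promotes to float; int/int stays int
Result type: float


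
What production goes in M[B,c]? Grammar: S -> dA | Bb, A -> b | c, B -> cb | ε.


For [B, c]: 'c' ∈ FIRST(cb)
Entry: B -> cb


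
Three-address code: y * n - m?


Break into single-operator statements:
t1 = y * n
t2 = t1 - m


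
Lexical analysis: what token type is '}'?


Pattern: delimiter/punctuation
Type: PUNCTUATION


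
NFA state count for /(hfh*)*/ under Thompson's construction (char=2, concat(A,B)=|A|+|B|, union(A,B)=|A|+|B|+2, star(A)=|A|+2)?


Syntax tree has 3 char leaf(s), 0 union(s), 2 star(s)
chars contribute 3×2 = 6; each union adds +2; each star adds +2
Total: 6 + 0 + 4 = 10 states


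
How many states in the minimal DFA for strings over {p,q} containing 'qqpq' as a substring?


KMP-style automaton: 4 progress states + 1 absorbing accept = 5
Minimal DFA: 5 states


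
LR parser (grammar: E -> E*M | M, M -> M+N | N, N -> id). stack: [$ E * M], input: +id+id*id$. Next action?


'+' can extend M; shift to build M -> M+N
Action: shift


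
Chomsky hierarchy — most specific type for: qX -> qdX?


LHS has context (more than one symbol) and |LHS| ≤ |RHS|
Classification: Type 1 (Context-Sensitive)


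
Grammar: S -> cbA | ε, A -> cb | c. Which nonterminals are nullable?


A nonterminal is nullable iff some alternative derives ε (directly, or every symbol in it is nullable)
Nullable: {S}


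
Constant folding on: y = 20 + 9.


20 + 9 = 29 at compile time
Optimized: y = 29


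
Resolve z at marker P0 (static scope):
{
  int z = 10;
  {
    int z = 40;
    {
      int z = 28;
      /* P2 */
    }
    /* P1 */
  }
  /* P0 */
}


z declared in the same block as P0
z = 10


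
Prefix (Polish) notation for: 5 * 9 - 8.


left-to-right (same/higher precedence on left): tree is (- (* 5 9) 8)
Prefix: - * 5 9 8


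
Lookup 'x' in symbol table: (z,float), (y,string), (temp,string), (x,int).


Lookup 'x' → type int


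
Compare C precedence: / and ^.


'/' is multiplicative (level 10); '^' is bitwise XOR (level 4)
Higher level binds tighter
'/' has higher precedence than '^'


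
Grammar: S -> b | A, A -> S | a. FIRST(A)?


Per alternative of A: FIRST(S) = {a, b}; FIRST(a) = {a}
FIRST(A) = {a, b}


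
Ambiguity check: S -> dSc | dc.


balanced d^n…c^n: each string has a unique parse
Unambiguous


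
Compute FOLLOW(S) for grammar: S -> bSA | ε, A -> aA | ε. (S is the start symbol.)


$ ∈ FOLLOW(S). For each A -> αBβ: add FIRST(β)\{ε} to FOLLOW(B); if β nullable, add FOLLOW(A).
FOLLOW(S) = {$, a}


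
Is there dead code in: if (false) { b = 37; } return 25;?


condition is constant false, so the whole block is unreachable
Dead: 'if (false) { b = 37; }'


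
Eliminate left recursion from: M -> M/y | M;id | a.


Left-recursive alternatives: M/y, M;id; non-recursive: a
Introduce M': M -> aM', M' -> /yM' | ;idM' | ε


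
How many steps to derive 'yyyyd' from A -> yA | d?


Derivation: A => yA => yyA => yyyA => yyyyA => yyyyd
Steps: 5


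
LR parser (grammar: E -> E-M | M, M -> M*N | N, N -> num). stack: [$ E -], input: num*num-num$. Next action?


no handle ('E-' is not any RHS); shift 'num'
Action: shift


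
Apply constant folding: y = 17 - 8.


17 - 8 = 9 at compile time
Optimized: y = 9


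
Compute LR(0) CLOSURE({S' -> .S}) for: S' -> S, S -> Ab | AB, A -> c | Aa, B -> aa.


Start: S' -> .S
For each item with dot before a nonterminal B, add B -> .γ for every B-production
Closure: [S' -> .S, S -> .Ab, S -> .AB, A -> .c, A -> .Aa]


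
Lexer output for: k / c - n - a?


Scan left to right, longest-match per lexeme
Tokens: ID(k), OP(/), ID(c), OP(-), ID(n), OP(-), ID(a)


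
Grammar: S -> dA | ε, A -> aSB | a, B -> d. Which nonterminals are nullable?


A nonterminal is nullable iff some alternative derives ε (directly, or every symbol in it is nullable)
Nullable: {S}


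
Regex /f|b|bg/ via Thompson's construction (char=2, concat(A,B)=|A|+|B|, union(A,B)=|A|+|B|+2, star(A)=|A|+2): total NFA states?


Syntax tree has 4 char leaf(s), 2 union(s), 0 star(s)
chars contribute 4×2 = 8; each union adds +2; each star adds +2
Total: 8 + 4 + 0 = 12 states


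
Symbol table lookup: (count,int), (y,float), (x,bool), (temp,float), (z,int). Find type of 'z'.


Lookup 'z' → type int


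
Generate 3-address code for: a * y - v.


Break into single-operator statements:
t1 = a * y
t2 = t1 - v


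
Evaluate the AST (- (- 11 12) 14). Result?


Evaluate inner: (- 11 12) = -1
Evaluate root: (- -1 14) = -15
Result: -15


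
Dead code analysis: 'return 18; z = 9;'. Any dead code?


statement follows a return and is unreachable
Dead: 'z = 9'


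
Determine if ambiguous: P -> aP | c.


right-linear, alternatives start with distinct terminals 'a' vs 'c': unique leftmost derivation
Unambiguous


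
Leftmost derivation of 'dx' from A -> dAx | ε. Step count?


Derivation: A => dAx => dx
Steps: 2


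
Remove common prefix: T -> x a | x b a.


Common prefix: 'x'
Factored: T -> x T', T' -> a | b a


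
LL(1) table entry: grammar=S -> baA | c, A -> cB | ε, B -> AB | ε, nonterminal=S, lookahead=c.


For [S, c]: 'c' ∈ FIRST(c)
Entry: S -> c


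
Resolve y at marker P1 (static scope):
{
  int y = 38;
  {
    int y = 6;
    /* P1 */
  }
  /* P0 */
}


y declared in the same block as P1
y = 6


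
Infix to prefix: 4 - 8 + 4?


left-to-right (same/higher precedence on left): tree is (+ (- 4 8) 4)
Prefix: + - 4 8 4


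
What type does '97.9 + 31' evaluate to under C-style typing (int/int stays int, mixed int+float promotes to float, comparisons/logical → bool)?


Operand types: float + int
Rule: mixed int/float promotes to float; int/int stays int
Result type: float


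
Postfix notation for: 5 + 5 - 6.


Left to right (same or higher precedence on left)
Postfix: 5 5 + 6 -


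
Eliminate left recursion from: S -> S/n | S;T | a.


Left-recursive alternatives: S/n, S;T; non-recursive: a
Introduce S': S -> aS', S' -> /nS' | ;TS' | ε


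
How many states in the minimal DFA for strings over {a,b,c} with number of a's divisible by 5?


Track (count of a) mod 5: states 0..4, accept at 0
Minimal DFA: 5 states


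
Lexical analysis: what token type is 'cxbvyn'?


Pattern: letter/underscore followed by alphanumerics, not a keyword
Type: IDENTIFIER


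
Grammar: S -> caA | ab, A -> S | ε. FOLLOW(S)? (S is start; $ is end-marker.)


$ ∈ FOLLOW(S). For each A -> αBβ: add FIRST(β)\{ε} to FOLLOW(B); if β nullable, add FOLLOW(A).
FOLLOW(S) = {$}


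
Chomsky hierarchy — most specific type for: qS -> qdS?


LHS has context (more than one symbol) and |LHS| ≤ |RHS|
Classification: Type 1 (Context-Sensitive)


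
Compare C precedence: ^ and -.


'-' is additive (level 9); '^' is bitwise XOR (level 4)
Higher level binds tighter
'-' has higher precedence than '^'


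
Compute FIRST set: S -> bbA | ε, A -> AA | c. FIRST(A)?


Per alternative of A: FIRST(AA) = {c}; FIRST(c) = {c}
FIRST(A) = {c}


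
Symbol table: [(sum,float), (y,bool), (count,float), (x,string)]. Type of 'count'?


Lookup 'count' → type float


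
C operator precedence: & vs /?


'/' is multiplicative (level 10); '&' is bitwise AND (level 5)
Higher level binds tighter
'/' has higher precedence than '&'


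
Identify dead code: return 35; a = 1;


statement follows a return and is unreachable
Dead: 'a = 1'


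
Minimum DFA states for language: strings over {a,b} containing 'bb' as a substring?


KMP-style automaton: 2 progress states + 1 absorbing accept = 3
Minimal DFA: 3 states


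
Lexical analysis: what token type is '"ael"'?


Pattern: double-quoted sequence
Type: STRING_LITERAL


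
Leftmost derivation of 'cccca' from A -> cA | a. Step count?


Derivation: A => cA => ccA => cccA => ccccA => cccca
Steps: 5


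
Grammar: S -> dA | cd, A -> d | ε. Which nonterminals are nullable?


A nonterminal is nullable iff some alternative derives ε (directly, or every symbol in it is nullable)
Nullable: {A}


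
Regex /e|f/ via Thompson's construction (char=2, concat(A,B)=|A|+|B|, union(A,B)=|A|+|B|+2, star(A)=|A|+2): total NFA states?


Syntax tree has 2 char leaf(s), 1 union(s), 0 star(s)
chars contribute 2×2 = 4; each union adds +2; each star adds +2
Total: 4 + 2 + 0 = 6 states


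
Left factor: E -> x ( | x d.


Common prefix: 'x'
Factored: E -> x E', E' -> ( | d


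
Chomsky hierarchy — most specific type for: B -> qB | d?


Right-linear: every RHS is a terminal or a terminal followed by one nonterminal
Classification: Type 3 (Regular)


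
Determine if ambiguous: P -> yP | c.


right-linear, alternatives start with distinct terminals 'y' vs 'c': unique leftmost derivation
Unambiguous


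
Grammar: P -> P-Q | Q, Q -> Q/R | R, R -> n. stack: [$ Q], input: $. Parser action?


lookahead ∉ {/} so Q won't extend; reduce P -> Q
Action: reduce (P -> Q)


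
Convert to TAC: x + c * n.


Break into single-operator statements:
t1 = c * n
t2 = x + t1


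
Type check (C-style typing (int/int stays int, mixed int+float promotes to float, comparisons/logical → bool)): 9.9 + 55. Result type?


Operand types: float + int
Rule: mixed int/float promotes to float; int/int stays int
Result type: float


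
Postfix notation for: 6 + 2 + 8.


Left to right (same or higher precedence on left)
Postfix: 6 2 + 8 +


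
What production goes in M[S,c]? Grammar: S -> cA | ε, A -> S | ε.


For [S, c]: 'c' ∈ FIRST(cA)
Entry: S -> cA


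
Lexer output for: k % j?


Scan left to right, longest-match per lexeme
Tokens: ID(k), OP(%), ID(j)


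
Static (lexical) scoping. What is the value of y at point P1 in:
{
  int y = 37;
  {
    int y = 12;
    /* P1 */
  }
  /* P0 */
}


y declared in the same block as P1
y = 12


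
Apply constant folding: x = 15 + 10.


15 + 10 = 25 at compile time
Optimized: x = 25


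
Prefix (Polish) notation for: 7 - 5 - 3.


left-to-right (same/higher precedence on left): tree is (- (- 7 5) 3)
Prefix: - - 7 5 3


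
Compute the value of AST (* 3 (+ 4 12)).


Evaluate inner: (+ 4 12) = 16
Evaluate root: (* 3 16) = 48
Result: 48


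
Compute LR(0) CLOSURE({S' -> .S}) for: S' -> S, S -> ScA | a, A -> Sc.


Start: S' -> .S
For each item with dot before a nonterminal B, add B -> .γ for every B-production
Closure: [S' -> .S, S -> .ScA, S -> .a]


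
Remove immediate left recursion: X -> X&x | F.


Left-recursive alternatives: X&x; non-recursive: F
Introduce X': X -> FX', X' -> &xX' | ε


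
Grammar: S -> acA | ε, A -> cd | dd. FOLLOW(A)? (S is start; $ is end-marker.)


$ ∈ FOLLOW(S). For each A -> αBβ: add FIRST(β)\{ε} to FOLLOW(B); if β nullable, add FOLLOW(A).
FOLLOW(A) = {$}


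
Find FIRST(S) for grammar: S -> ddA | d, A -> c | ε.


Per alternative of S: FIRST(ddA) = {d}; FIRST(d) = {d}
FIRST(S) = {d}


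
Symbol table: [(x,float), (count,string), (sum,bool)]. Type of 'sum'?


Lookup 'sum' → type bool


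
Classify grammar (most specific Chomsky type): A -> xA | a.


Right-linear: every RHS is a terminal or a terminal followed by one nonterminal
Classification: Type 3 (Regular)


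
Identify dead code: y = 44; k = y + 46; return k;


y is read by k's definition; k is returned
No dead code


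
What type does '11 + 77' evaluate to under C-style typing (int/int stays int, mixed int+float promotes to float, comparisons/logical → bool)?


Operand types: int + int
Rule: mixed int/float promotes to float; int/int stays int
Result type: int


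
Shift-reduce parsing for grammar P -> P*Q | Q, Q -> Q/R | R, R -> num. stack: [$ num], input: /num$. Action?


'num' on top is the handle for R -> num
Action: reduce (R -> num)


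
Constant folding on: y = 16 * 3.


16 * 3 = 48 at compile time
Optimized: y = 48


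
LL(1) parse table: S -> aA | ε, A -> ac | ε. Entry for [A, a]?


For [A, a]: 'a' ∈ FIRST(ac)
Entry: A -> ac


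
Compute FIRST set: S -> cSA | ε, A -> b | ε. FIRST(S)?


Per alternative of S: FIRST(cSA) = {c}; FIRST(ε) = {ε}
FIRST(S) = {c, ε}


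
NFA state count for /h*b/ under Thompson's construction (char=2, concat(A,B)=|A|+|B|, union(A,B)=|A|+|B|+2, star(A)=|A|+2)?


Syntax tree has 2 char leaf(s), 0 union(s), 1 star(s)
chars contribute 2×2 = 4; each union adds +2; each star adds +2
Total: 4 + 0 + 2 = 6 states


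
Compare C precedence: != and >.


'>' is relational (level 7); '!=' is equality (level 6)
Higher level binds tighter
'>' has higher precedence than '!='


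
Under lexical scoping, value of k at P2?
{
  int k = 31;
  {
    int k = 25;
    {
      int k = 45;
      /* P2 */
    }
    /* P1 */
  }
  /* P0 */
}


k declared in the same block as P2
k = 45


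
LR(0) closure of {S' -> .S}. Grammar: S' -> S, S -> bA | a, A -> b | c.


Start: S' -> .S
For each item with dot before a nonterminal B, add B -> .γ for every B-production
Closure: [S' -> .S, S -> .bA, S -> .a]


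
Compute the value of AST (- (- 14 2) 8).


Evaluate inner: (- 14 2) = 12
Evaluate root: (- 12 8) = 4
Result: 4


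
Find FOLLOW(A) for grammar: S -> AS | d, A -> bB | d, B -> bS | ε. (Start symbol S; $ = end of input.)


$ ∈ FOLLOW(S). For each A -> αBβ: add FIRST(β)\{ε} to FOLLOW(B); if β nullable, add FOLLOW(A).
FOLLOW(A) = {b, d}


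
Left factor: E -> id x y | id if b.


Common prefix: 'id'
Factored: E -> id E', E' -> x y | if b


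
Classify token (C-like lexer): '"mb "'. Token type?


Pattern: double-quoted sequence
Type: STRING_LITERAL


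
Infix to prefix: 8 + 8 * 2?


'*' binds tighter: tree is (+ 8 (* 8 2))
Prefix: + 8 * 8 2


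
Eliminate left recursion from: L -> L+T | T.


Left-recursive alternatives: L+T; non-recursive: T
Introduce L': L -> TL', L' -> +TL' | ε


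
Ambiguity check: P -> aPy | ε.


balanced a^n…y^n: each string has a unique parse
Unambiguous


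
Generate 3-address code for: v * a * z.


Break into single-operator statements:
t1 = v * a
t2 = t1 * z


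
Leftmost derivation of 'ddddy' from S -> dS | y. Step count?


Derivation: S => dS => ddS => dddS => ddddS => ddddy
Steps: 5


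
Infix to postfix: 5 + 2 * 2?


* has higher precedence, evaluate 2*2 first
Postfix: 5 2 2 * +


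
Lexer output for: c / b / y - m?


Scan left to right, longest-match per lexeme
Tokens: ID(c), OP(/), ID(b), OP(/), ID(y), OP(-), ID(m)


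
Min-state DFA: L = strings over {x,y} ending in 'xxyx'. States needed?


Track the longest suffix of input matching a prefix of 'xxyx': 5 classes (prefixes of length 0..4)
Minimal DFA: 5 states


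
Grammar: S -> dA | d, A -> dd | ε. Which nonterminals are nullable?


A nonterminal is nullable iff some alternative derives ε (directly, or every symbol in it is nullable)
Nullable: {A}


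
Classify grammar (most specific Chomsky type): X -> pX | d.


Right-linear: every RHS is a terminal or a terminal followed by one nonterminal
Classification: Type 3 (Regular)


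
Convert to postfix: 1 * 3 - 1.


Left to right (same or higher precedence on left)
Postfix: 1 3 * 1 -


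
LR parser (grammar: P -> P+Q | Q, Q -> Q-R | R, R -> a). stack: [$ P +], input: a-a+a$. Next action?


no handle ('P+' is not any RHS); shift 'a'
Action: shift


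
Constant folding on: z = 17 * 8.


17 * 8 = 136 at compile time
Optimized: z = 136


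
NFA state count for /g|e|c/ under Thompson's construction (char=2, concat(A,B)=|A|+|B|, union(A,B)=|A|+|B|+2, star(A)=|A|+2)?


Syntax tree has 3 char leaf(s), 2 union(s), 0 star(s)
chars contribute 3×2 = 6; each union adds +2; each star adds +2
Total: 6 + 4 + 0 = 10 states


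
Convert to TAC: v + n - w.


Break into single-operator statements:
t1 = v + n
t2 = t1 - w


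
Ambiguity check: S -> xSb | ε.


balanced x^n…b^n: each string has a unique parse
Unambiguous


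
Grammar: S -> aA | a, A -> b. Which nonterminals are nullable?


A nonterminal is nullable iff some alternative derives ε (directly, or every symbol in it is nullable)
Nullable: {}


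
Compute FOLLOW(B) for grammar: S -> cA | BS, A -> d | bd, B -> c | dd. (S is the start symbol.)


$ ∈ FOLLOW(S). For each A -> αBβ: add FIRST(β)\{ε} to FOLLOW(B); if β nullable, add FOLLOW(A).
FOLLOW(B) = {c, d}


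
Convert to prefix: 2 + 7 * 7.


'*' binds tighter: tree is (+ 2 (* 7 7))
Prefix: + 2 * 7 7


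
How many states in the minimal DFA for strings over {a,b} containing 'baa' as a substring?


KMP-style automaton: 3 progress states + 1 absorbing accept = 4
Minimal DFA: 4 states


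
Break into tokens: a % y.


Scan left to right, longest-match per lexeme
Tokens: ID(a), OP(%), ID(y)


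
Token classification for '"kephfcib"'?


Pattern: double-quoted sequence
Type: STRING_LITERAL


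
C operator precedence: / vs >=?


'/' is multiplicative (level 10); '>=' is relational (level 7)
Higher level binds tighter
'/' has higher precedence than '>='


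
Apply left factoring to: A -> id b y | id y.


Common prefix: 'id'
Factored: A -> id A', A' -> b y | y


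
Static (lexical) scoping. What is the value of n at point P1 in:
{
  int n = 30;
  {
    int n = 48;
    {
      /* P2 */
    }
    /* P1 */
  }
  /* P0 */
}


n declared in the same block as P1
n = 48


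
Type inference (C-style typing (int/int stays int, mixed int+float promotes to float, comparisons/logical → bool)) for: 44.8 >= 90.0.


Operand types: float >= float
Rule: comparison yields bool
Result type: bool


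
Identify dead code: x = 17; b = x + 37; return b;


x is read by b's definition; b is returned
No dead code


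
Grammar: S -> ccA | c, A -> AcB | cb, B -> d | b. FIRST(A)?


Per alternative of A: FIRST(AcB) = {c}; FIRST(cb) = {c}
FIRST(A) = {c}


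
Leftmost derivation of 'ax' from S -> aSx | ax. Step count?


Derivation: S => ax
Steps: 1


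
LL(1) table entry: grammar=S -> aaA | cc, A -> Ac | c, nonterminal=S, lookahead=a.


For [S, a]: 'a' ∈ FIRST(aaA)
Entry: S -> aaA


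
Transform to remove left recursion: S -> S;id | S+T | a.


Left-recursive alternatives: S;id, S+T; non-recursive: a
Introduce S': S -> aS', S' -> ;idS' | +TS' | ε


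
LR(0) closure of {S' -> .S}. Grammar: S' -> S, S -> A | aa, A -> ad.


Start: S' -> .S
For each item with dot before a nonterminal B, add B -> .γ for every B-production
Closure: [S' -> .S, S -> .A, S -> .aa, A -> .ad]


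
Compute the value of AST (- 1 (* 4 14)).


Evaluate inner: (* 4 14) = 56
Evaluate root: (- 1 56) = -55
Result: -55


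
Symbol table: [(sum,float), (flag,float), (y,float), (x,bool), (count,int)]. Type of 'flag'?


Lookup 'flag' → type float


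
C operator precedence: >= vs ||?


'>=' is relational (level 7); '||' is logical OR (level 1)
Higher level binds tighter
'>=' has higher precedence than '||'


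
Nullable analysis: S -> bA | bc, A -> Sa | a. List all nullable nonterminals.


A nonterminal is nullable iff some alternative derives ε (directly, or every symbol in it is nullable)
Nullable: {}


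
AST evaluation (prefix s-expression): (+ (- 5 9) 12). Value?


Evaluate inner: (- 5 9) = -4
Evaluate root: (+ -4 12) = 8
Result: 8


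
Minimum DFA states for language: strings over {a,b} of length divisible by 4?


Track length mod 4: states 0..3, accept at 0
Minimal DFA: 4 states


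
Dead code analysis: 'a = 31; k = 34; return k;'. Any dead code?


a is assigned but never read
Dead: 'a = 31'


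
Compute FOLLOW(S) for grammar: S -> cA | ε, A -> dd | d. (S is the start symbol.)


$ ∈ FOLLOW(S). For each A -> αBβ: add FIRST(β)\{ε} to FOLLOW(B); if β nullable, add FOLLOW(A).
FOLLOW(S) = {$}


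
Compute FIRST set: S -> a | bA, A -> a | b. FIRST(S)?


Per alternative of S: FIRST(a) = {a}; FIRST(bA) = {b}
FIRST(S) = {a, b}


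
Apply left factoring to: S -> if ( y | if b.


Common prefix: 'if'
Factored: S -> if S', S' -> ( y | b


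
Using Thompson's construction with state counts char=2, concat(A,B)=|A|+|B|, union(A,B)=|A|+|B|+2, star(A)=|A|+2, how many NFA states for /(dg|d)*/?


Syntax tree has 3 char leaf(s), 1 union(s), 1 star(s)
chars contribute 3×2 = 6; each union adds +2; each star adds +2
Total: 6 + 2 + 2 = 10 states


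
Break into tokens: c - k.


Scan left to right, longest-match per lexeme
Tokens: ID(c), OP(-), ID(k)


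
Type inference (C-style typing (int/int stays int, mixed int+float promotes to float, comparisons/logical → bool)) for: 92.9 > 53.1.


Operand types: float > float
Rule: comparison yields bool
Result type: bool


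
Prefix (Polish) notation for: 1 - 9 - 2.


left-to-right (same/higher precedence on left): tree is (- (- 1 9) 2)
Prefix: - - 1 9 2


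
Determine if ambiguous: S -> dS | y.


right-linear, alternatives start with distinct terminals 'd' vs 'y': unique leftmost derivation
Unambiguous


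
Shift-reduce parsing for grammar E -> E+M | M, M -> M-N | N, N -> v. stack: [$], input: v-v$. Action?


no handle on stack; shift 'v'
Action: shift


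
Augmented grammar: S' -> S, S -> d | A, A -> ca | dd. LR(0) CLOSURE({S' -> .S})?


Start: S' -> .S
For each item with dot before a nonterminal B, add B -> .γ for every B-production
Closure: [S' -> .S, S -> .d, S -> .A, A -> .ca, A -> .dd]


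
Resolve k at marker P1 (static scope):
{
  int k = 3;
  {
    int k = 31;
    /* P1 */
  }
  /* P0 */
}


k declared in the same block as P1
k = 31


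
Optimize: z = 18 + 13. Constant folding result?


18 + 13 = 31 at compile time
Optimized: z = 31


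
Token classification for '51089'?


Pattern: digits only
Type: INTEGER_LITERAL


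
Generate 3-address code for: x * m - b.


Break into single-operator statements:
t1 = x * m
t2 = t1 - b


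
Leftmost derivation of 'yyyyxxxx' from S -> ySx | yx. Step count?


Derivation: S => ySx => yySxx => yyySxxx => yyyyxxxx
Steps: 4


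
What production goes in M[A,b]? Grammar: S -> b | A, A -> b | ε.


For [A, b]: 'b' ∈ FIRST(b)
Entry: A -> b


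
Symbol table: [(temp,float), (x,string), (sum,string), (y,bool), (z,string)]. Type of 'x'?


Lookup 'x' → type string


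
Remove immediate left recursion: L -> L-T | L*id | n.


Left-recursive alternatives: L-T, L*id; non-recursive: n
Introduce L': L -> nL', L' -> -TL' | *idL' | ε


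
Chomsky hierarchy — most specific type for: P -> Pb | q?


Left-linear: every RHS is a terminal or one nonterminal followed by a terminal
Classification: Type 3 (Regular)


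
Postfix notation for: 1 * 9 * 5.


Left to right (same or higher precedence on left)
Postfix: 1 9 * 5 *


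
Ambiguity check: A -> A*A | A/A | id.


'id*id/id' has two parse trees (no precedence encoded between * and /)
Ambiguous


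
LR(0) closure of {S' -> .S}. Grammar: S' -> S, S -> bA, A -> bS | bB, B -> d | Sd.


Start: S' -> .S
For each item with dot before a nonterminal B, add B -> .γ for every B-production
Closure: [S' -> .S, S -> .bA]


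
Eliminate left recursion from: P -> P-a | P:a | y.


Left-recursive alternatives: P-a, P:a; non-recursive: y
Introduce P': P -> yP', P' -> -aP' | :aP' | ε


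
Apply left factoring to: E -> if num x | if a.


Common prefix: 'if'
Factored: E -> if E', E' -> num x | a


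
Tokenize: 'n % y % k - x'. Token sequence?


Scan left to right, longest-match per lexeme
Tokens: ID(n), OP(%), ID(y), OP(%), ID(k), OP(-), ID(x)


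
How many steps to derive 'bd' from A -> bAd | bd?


Derivation: A => bd
Steps: 1


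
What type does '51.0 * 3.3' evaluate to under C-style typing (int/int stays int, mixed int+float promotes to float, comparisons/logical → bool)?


Operand types: float * float
Rule: mixed int/float promotes to float; int/int stays int
Result type: float


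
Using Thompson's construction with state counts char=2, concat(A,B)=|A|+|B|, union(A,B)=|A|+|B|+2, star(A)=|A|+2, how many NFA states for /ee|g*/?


Syntax tree has 3 char leaf(s), 1 union(s), 1 star(s)
chars contribute 3×2 = 6; each union adds +2; each star adds +2
Total: 6 + 2 + 2 = 10 states


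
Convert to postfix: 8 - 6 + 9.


Left to right (same or higher precedence on left)
Postfix: 8 6 - 9 +


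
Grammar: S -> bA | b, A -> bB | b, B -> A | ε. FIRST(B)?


Per alternative of B: FIRST(A) = {b}; FIRST(ε) = {ε}
FIRST(B) = {b, ε}


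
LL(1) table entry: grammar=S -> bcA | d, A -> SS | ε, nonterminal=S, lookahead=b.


For [S, b]: 'b' ∈ FIRST(bcA)
Entry: S -> bcA


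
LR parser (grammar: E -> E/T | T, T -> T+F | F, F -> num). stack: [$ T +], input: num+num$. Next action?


no handle; shift 'num'
Action: shift


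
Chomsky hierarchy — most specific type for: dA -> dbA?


LHS has context (more than one symbol) and |LHS| ≤ |RHS|
Classification: Type 1 (Context-Sensitive)


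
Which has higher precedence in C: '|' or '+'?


'+' is additive (level 9); '|' is bitwise OR (level 3)
Higher level binds tighter
'+' has higher precedence than '|'
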